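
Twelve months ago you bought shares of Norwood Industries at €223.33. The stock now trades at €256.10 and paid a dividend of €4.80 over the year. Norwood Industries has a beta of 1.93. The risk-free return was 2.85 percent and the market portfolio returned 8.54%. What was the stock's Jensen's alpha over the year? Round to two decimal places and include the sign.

+2.99%

Realised HPR = (P1 + D1 − P0) / P0 = (256.10 + 4.80 − 223.33) / 223.33 = 37.57 / 223.33 = 16.8226%
MRP = 8.54% − 2.85% = 5.69%
CAPM required = R_f + β·MRP = 2.85% + 1.93 × 5.69% = 13.8317%
α = realised − required = 16.8226% − 13.8317% = +2.99%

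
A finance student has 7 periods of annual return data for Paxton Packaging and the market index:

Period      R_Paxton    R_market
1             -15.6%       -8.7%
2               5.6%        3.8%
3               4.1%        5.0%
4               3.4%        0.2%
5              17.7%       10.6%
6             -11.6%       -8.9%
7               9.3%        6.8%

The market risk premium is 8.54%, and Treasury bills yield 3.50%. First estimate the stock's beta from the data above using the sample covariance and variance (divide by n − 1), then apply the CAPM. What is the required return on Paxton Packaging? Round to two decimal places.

Mean R_i = (-15.6 + 5.6 + 4.1 + 3.4 + 17.7 − 11.6 + 9.3) / 7 = 1.8429%
Mean R_m = (-8.7 + 3.8 + 5.0 + 0.2 + 10.6 − 8.9 + 6.8) / 7 = 1.2571%
Σ(R_i − R̄_i)(R_m − R̄_m) = 516.0629  ⇒  Cov = 516.0629 / 6 = 86.0105
Σ(R_m − R̄_m)² = 341.9171  ⇒  Var(R_m) = 341.9171 / 6 = 56.9862
β = Cov / Var(R_m) = 86.0105 / 56.9862 = 1.5093
E(R) = R_f + β × MRP = 3.50% + 1.5093 × 8.54% = 16.39%

16.39%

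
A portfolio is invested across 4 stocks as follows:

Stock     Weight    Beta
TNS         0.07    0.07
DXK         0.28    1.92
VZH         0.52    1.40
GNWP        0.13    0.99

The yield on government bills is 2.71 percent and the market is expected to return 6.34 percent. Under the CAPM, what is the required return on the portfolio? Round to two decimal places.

7.79%

β_P = Σ w_i β_i = 0.07×0.07 + 0.28×1.92 + 0.52×1.40 + 0.13×0.99 = 1.3992
MRP = 6.34% − 2.71% = 3.63%
E(R_P) = R_f + β_P × MRP = 2.71% + 1.3992 × 3.63% = 7.79%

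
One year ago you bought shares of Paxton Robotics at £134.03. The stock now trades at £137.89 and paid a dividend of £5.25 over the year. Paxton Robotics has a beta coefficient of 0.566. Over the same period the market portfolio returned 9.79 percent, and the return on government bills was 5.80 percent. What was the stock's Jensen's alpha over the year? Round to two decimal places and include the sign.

Realised HPR = (P1 + D1 − P0) / P0 = (137.89 + 5.25 − 134.03) / 134.03 = 9.11 / 134.03 = 6.7970%
MRP = 9.79% − 5.80% = 3.99%
CAPM required = R_f + β·MRP = 5.80% + 0.566 × 3.99% = 8.05834%
α = realised − required = 6.7970% − 8.05834% = -1.26%

-1.26%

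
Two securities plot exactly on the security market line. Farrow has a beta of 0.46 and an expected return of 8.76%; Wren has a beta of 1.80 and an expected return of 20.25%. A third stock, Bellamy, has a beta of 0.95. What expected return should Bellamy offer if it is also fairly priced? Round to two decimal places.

12.96%

MRP (SML slope) = (20.25% − 8.76%) / (1.80 − 0.46) = 11.49% / 1.34 = 8.5746%
R_f (intercept) = 8.76% − 0.46 × 8.5746% = 4.8157%
E(R_Bellamy) = R_f + β × MRP = 4.8157% + 0.95 × 8.5746% = 12.96%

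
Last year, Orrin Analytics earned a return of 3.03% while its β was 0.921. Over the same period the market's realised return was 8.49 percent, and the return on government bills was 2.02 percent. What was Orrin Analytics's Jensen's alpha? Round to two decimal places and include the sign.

Market excess return = 8.49% − 2.02% = 6.47%
CAPM benchmark = R_f + β(R_m − R_f) = 2.02% + 0.921 × 6.47% = 7.97887%
α = actual − benchmark = 3.03% − 7.97887% = -4.95%

-4.95%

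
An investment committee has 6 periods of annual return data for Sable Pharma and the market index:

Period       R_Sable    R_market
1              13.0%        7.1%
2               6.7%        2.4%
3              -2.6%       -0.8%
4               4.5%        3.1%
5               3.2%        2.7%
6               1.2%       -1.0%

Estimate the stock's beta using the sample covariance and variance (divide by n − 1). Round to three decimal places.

Mean R_i = (13.0 + 6.7 − 2.6 + 4.5 + 3.2 + 1.2) / 6 = 4.3333%
Mean R_m = (7.1 + 2.4 − 0.8 + 3.1 + 2.7 − 1.0) / 6 = 2.2500%
Σ(R_i − R̄_i)(R_m − R̄_m) = 73.3500  ⇒  Cov = 73.3500 / 5 = 14.6700
Σ(R_m − R̄_m)² = 44.3350  ⇒  Var(R_m) = 44.3350 / 5 = 8.8670
β = Cov / Var(R_m) = 14.6700 / 8.8670 = 1.6544

1.654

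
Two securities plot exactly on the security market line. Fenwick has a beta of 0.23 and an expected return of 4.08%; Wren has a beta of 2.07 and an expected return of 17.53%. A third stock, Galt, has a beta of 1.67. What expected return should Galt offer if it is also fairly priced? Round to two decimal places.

MRP (SML slope) = (17.53% − 4.08%) / (2.07 − 0.23) = 13.45% / 1.84 = 7.3098%
R_f (intercept) = 4.08% − 0.23 × 7.3098% = 2.3987%
E(R_Galt) = R_f + β × MRP = 2.3987% + 1.67 × 7.3098% = 14.61%

14.61%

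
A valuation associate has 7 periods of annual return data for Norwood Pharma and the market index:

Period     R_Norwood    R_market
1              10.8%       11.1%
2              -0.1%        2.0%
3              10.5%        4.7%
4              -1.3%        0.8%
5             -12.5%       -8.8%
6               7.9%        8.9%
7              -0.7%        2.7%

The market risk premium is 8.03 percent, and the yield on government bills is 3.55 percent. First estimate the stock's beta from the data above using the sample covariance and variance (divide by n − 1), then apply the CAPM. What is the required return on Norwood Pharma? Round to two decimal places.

13.30%

Mean R_i = (10.8 − 0.1 + 10.5 − 1.3 − 12.5 + 7.9 − 0.7) / 7 = 2.0857%
Mean R_m = (11.1 + 2.0 + 4.7 + 0.8 − 8.8 + 8.9 + 2.7) / 7 = 3.0571%
Σ(R_i − R̄_i)(R_m − R̄_m) = 301.7757  ⇒  Cov = 301.7757 / 6 = 50.2960
Σ(R_m − R̄_m)² = 248.4571  ⇒  Var(R_m) = 248.4571 / 6 = 41.4095
β = Cov / Var(R_m) = 50.2960 / 41.4095 = 1.2146
E(R) = R_f + β × MRP = 3.55% + 1.2146 × 8.03% = 13.30%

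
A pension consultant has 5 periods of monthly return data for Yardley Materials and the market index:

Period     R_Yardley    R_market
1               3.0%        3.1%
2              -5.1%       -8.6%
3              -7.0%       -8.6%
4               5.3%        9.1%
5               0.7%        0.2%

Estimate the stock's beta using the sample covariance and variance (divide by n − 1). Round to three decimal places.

Mean R_i = (3.0 − 5.1 − 7.0 + 5.3 + 0.7) / 5 = -0.6200%
Mean R_m = (3.1 − 8.6 − 8.6 + 9.1 + 0.2) / 5 = -0.9600%
Σ(R_i − R̄_i)(R_m − R̄_m) = 158.7540  ⇒  Cov = 158.7540 / 4 = 39.6885
Σ(R_m − R̄_m)² = 235.7720  ⇒  Var(R_m) = 235.7720 / 4 = 58.9430
β = Cov / Var(R_m) = 39.6885 / 58.9430 = 0.6733

0.673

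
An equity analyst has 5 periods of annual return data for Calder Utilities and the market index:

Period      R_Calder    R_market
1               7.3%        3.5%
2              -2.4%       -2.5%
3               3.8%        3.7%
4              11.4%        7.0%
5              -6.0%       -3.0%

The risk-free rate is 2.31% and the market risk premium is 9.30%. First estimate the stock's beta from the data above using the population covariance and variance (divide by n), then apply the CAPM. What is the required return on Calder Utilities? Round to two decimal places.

Mean R_i = (7.3 − 2.4 + 3.8 + 11.4 − 6.0) / 5 = 2.8200%
Mean R_m = (3.5 − 2.5 + 3.7 + 7.0 − 3.0) / 5 = 1.7400%
Σ(R_i − R̄_i)(R_m − R̄_m) = 118.8760  ⇒  Cov = 118.8760 / 5 = 23.7752
Σ(R_m − R̄_m)² = 75.0520  ⇒  Var(R_m) = 75.0520 / 5 = 15.0104
β = Cov / Var(R_m) = 23.7752 / 15.0104 = 1.5839
E(R) = R_f + β × MRP = 2.31% + 1.5839 × 9.30% = 17.04%

17.04%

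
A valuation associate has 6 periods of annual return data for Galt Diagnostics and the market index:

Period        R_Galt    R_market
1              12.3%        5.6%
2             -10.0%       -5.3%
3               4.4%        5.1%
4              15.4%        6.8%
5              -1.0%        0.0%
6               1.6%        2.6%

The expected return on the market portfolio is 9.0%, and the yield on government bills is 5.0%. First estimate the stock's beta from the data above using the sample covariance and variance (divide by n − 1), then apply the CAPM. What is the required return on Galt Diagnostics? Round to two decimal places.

Mean R_i = (12.3 − 10.0 + 4.4 + 15.4 − 1.0 + 1.6) / 6 = 3.7833%
Mean R_m = (5.6 − 5.3 + 5.1 + 6.8 + 0.0 + 2.6) / 6 = 2.4667%
Σ(R_i − R̄_i)(R_m − R̄_m) = 197.2067  ⇒  Cov = 197.2067 / 5 = 39.4413
Σ(R_m − R̄_m)² = 101.9533  ⇒  Var(R_m) = 101.9533 / 5 = 20.3907
β = Cov / Var(R_m) = 39.4413 / 20.3907 = 1.9343
MRP = 9.0% − 5.0% = 4.00%
E(R) = R_f + β × MRP = 5.0% + 1.9343 × 4.0% = 12.74%

12.74%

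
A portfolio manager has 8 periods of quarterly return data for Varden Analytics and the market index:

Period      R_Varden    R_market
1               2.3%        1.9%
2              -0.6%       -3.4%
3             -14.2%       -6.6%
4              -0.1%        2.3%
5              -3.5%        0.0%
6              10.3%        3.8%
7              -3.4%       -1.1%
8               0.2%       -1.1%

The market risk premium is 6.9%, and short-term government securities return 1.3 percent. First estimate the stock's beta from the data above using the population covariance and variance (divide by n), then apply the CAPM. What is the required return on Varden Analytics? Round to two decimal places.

Mean R_i = (2.3 − 0.6 − 14.2 − 0.1 − 3.5 + 10.3 − 3.4 + 0.2) / 8 = -1.1250%
Mean R_m = (1.9 − 3.4 − 6.6 + 2.3 + 0.0 + 3.8 − 1.1 − 1.1) / 8 = -0.5250%
Σ(R_i − R̄_i)(R_m − R̄_m) = 137.8350  ⇒  Cov = 137.8350 / 8 = 17.2294
Σ(R_m − R̄_m)² = 78.6750  ⇒  Var(R_m) = 78.6750 / 8 = 9.8344
β = Cov / Var(R_m) = 17.2294 / 9.8344 = 1.7520
E(R) = R_f + β × MRP = 1.3% + 1.7520 × 6.9% = 13.39%

13.39%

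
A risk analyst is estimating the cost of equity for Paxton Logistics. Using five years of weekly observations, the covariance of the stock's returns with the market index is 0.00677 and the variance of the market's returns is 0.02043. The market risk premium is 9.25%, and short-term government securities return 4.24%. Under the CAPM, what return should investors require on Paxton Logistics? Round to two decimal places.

β = Cov(R_i, R_m) / Var(R_m) = 0.00677 / 0.02043 = 0.3314
E(R) = R_f + β × MRP = 4.24% + 0.3314 × 9.25% = 7.31%

7.31%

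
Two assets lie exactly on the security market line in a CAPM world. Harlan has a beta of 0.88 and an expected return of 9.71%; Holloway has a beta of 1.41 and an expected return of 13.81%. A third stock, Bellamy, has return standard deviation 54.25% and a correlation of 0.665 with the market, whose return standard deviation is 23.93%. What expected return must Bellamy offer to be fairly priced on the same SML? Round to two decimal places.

MRP = (13.81% − 9.71%) / (1.41 − 0.88) = 7.7358%
R_f = 9.71% − 0.88 × 7.7358% = 2.9025%
β_Bellamy = ρ·σ_i/σ_m = 0.665 × 54.25 / 23.93 = 1.5076
E(R_Bellamy) = R_f + β × MRP = 2.9025% + 1.5076 × 7.7358% = 14.56%

14.56%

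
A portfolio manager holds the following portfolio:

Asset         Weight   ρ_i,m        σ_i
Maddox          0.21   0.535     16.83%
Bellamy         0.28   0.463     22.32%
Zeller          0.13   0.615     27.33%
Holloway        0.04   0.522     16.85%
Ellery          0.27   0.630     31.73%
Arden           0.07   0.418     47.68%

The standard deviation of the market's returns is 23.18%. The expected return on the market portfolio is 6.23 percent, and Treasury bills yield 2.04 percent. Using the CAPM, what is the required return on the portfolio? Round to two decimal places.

β_Maddox = 0.535 × 16.83% / 23.18% = 0.3884
β_Bellamy = 0.463 × 22.32% / 23.18% = 0.4458
β_Zeller = 0.615 × 27.33% / 23.18% = 0.7251
β_Holloway = 0.522 × 16.85% / 23.18% = 0.3795
β_Ellery = 0.630 × 31.73% / 23.18% = 0.8624
β_Arden = 0.418 × 47.68% / 23.18% = 0.8598
β_P = Σ w_i β_i = 0.21×0.3884 + 0.28×0.4458 + 0.13×0.7251 + 0.04×0.3795 + 0.27×0.8624 + 0.07×0.8598 = 0.6089
MRP = 6.23% − 2.04% = 4.19%
E(R_P) = R_f + β_P × MRP = 2.04% + 0.6089 × 4.19% = 4.59%

4.59%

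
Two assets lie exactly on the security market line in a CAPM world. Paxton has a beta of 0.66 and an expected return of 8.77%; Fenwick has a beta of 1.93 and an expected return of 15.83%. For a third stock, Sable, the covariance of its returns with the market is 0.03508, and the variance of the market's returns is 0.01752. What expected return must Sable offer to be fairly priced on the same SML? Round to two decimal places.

16.23%

MRP = (15.83% − 8.77%) / (1.93 − 0.66) = 5.5591%
R_f = 8.77% − 0.66 × 5.5591% = 5.1010%
β_Sable = Cov / Var(R_m) = 0.03508 / 0.01752 = 2.0023
E(R_Sable) = R_f + β × MRP = 5.1010% + 2.0023 × 5.5591% = 16.23%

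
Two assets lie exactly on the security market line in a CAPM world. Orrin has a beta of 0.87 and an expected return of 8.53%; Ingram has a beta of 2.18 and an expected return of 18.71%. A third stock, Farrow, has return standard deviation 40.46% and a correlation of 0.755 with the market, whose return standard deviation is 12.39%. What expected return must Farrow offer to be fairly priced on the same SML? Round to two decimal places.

MRP = (18.71% − 8.53%) / (2.18 − 0.87) = 7.7710%
R_f = 8.53% − 0.87 × 7.7710% = 1.7692%
β_Farrow = ρ·σ_i/σ_m = 0.755 × 40.46 / 12.39 = 2.4655
E(R_Farrow) = R_f + β × MRP = 1.7692% + 2.4655 × 7.7710% = 20.93%

20.93%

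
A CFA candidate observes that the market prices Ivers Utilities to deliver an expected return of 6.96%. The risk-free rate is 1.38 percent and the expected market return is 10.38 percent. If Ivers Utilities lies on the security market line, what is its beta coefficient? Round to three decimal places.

0.620

MRP = 10.38% − 1.38% = 9.00%
β = (E(R) − R_f) / MRP = (6.96% − 1.38%) / 9.00% = 5.58% / 9.00% = 0.620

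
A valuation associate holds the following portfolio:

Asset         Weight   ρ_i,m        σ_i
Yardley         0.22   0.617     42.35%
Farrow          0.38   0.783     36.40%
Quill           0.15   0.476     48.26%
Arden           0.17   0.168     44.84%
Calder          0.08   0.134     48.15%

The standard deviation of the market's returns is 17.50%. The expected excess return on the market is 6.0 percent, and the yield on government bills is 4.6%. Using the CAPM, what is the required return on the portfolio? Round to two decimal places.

β_Yardley = 0.617 × 42.35% / 17.50% = 1.4931
β_Farrow = 0.783 × 36.40% / 17.50% = 1.6286
β_Quill = 0.476 × 48.26% / 17.50% = 1.3127
β_Arden = 0.168 × 44.84% / 17.50% = 0.4305
β_Calder = 0.134 × 48.15% / 17.50% = 0.3687
β_P = Σ w_i β_i = 0.22×1.4931 + 0.38×1.6286 + 0.15×1.3127 + 0.17×0.4305 + 0.08×0.3687 = 1.2469
E(R_P) = R_f + β_P × MRP = 4.6% + 1.2469 × 6.0% = 12.08%

12.08%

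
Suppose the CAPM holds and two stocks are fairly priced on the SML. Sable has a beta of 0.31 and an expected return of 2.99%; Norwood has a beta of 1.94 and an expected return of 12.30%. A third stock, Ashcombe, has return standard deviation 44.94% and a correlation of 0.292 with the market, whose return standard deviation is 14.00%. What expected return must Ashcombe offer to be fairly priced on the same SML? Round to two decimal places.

MRP = (12.30% − 2.99%) / (1.94 − 0.31) = 5.7117%
R_f = 2.99% − 0.31 × 5.7117% = 1.2194%
β_Ashcombe = ρ·σ_i/σ_m = 0.292 × 44.94 / 14.00 = 0.9373
E(R_Ashcombe) = R_f + β × MRP = 1.2194% + 0.9373 × 5.7117% = 6.57%

6.57%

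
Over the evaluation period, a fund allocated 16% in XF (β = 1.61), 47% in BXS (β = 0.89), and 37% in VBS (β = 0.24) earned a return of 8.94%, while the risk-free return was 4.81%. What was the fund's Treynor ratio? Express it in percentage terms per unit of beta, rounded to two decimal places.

5.40%

β_P = 0.16×1.61 + 0.47×0.89 + 0.37×0.24 = 0.7647
Treynor = (R_P − R_f) / β_P = (8.94% − 4.81%) / 0.7647 = 4.13% / 0.7647 = 5.40%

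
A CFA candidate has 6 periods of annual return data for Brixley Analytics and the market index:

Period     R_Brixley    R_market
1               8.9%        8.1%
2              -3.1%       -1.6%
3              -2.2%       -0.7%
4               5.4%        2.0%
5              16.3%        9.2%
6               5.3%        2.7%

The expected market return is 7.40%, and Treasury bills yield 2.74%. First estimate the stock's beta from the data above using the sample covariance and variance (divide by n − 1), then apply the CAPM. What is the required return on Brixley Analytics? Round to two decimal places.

Mean R_i = (8.9 − 3.1 − 2.2 + 5.4 + 16.3 + 5.3) / 6 = 5.1000%
Mean R_m = (8.1 − 1.6 − 0.7 + 2.0 + 9.2 + 2.7) / 6 = 3.2833%
Σ(R_i − R̄_i)(R_m − R̄_m) = 153.1900  ⇒  Cov = 153.1900 / 5 = 30.6380
Σ(R_m − R̄_m)² = 99.9083  ⇒  Var(R_m) = 99.9083 / 5 = 19.9817
β = Cov / Var(R_m) = 30.6380 / 19.9817 = 1.5333
MRP = 7.40% − 2.74% = 4.66%
E(R) = R_f + β × MRP = 2.74% + 1.5333 × 4.66% = 9.89%

9.89%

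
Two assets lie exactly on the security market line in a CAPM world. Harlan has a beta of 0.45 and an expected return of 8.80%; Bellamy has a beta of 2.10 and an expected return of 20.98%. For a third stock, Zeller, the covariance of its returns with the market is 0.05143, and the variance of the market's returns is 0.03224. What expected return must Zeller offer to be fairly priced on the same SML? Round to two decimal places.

17.25%

MRP = (20.98% − 8.80%) / (2.10 − 0.45) = 7.3818%
R_f = 8.80% − 0.45 × 7.3818% = 5.4782%
β_Zeller = Cov / Var(R_m) = 0.05143 / 0.03224 = 1.5952
E(R_Zeller) = R_f + β × MRP = 5.4782% + 1.5952 × 7.3818% = 17.25%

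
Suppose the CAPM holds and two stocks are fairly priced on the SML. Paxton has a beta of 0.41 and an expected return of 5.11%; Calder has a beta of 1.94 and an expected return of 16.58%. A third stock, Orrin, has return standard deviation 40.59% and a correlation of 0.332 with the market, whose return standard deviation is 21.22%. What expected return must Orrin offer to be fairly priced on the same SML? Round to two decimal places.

6.80%

MRP = (16.58% − 5.11%) / (1.94 − 0.41) = 7.4967%
R_f = 5.11% − 0.41 × 7.4967% = 2.0364%
β_Orrin = ρ·σ_i/σ_m = 0.332 × 40.59 / 21.22 = 0.6351
E(R_Orrin) = R_f + β × MRP = 2.0364% + 0.6351 × 7.4967% = 6.80%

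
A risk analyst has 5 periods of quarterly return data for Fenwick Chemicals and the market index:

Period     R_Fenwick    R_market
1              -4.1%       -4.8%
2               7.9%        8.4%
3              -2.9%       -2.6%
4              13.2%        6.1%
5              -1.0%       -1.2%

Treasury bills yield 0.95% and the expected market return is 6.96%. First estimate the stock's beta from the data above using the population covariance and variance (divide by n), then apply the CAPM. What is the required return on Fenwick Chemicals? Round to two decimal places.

8.23%

Mean R_i = (-4.1 + 7.9 − 2.9 + 13.2 − 1.0) / 5 = 2.6200%
Mean R_m = (-4.8 + 8.4 − 2.6 + 6.1 − 1.2) / 5 = 1.1800%
Σ(R_i − R̄_i)(R_m − R̄_m) = 159.8420  ⇒  Cov = 159.8420 / 5 = 31.9684
Σ(R_m − R̄_m)² = 132.0480  ⇒  Var(R_m) = 132.0480 / 5 = 26.4096
β = Cov / Var(R_m) = 31.9684 / 26.4096 = 1.2105
MRP = 6.96% − 0.95% = 6.01%
E(R) = R_f + β × MRP = 0.95% + 1.2105 × 6.01% = 8.23%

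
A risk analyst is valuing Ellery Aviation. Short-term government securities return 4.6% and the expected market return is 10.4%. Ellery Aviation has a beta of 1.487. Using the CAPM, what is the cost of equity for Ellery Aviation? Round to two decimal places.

13.22%

Market risk premium = E(R_m) − R_f = 10.4% − 4.6% = 5.80%
E(R) = R_f + β × MRP = 4.6% + 1.487 × 5.8% = 13.22%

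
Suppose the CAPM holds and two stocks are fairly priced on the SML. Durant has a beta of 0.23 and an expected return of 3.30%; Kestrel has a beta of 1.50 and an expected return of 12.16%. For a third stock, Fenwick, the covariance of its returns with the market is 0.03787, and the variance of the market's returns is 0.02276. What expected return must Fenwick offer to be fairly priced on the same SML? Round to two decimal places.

13.30%

MRP = (12.16% − 3.30%) / (1.50 − 0.23) = 6.9764%
R_f = 3.30% − 0.23 × 6.9764% = 1.6954%
β_Fenwick = Cov / Var(R_m) = 0.03787 / 0.02276 = 1.6639
E(R_Fenwick) = R_f + β × MRP = 1.6954% + 1.6639 × 6.9764% = 13.30%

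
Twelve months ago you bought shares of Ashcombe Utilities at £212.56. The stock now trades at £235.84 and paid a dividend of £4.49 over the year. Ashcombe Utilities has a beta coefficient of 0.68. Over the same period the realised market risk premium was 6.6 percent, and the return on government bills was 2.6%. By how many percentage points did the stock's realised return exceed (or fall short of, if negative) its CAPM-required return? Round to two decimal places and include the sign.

Realised HPR = (P1 + D1 − P0) / P0 = (235.84 + 4.49 − 212.56) / 212.56 = 27.77 / 212.56 = 13.0645%
CAPM required = R_f + β·MRP = 2.6% + 0.68 × 6.6% = 7.0880%
α = realised − required = 13.0645% − 7.0880% = +5.98%

+5.98%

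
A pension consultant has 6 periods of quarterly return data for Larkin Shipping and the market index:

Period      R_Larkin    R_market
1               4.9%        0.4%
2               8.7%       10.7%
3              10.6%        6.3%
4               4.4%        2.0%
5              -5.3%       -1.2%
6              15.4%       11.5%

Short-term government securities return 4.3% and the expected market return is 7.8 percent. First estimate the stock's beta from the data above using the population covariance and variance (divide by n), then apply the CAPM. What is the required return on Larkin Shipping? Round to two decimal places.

Mean R_i = (4.9 + 8.7 + 10.6 + 4.4 − 5.3 + 15.4) / 6 = 6.4500%
Mean R_m = (0.4 + 10.7 + 6.3 + 2.0 − 1.2 + 11.5) / 6 = 4.9500%
Σ(R_i − R̄_i)(R_m − R̄_m) = 162.5250  ⇒  Cov = 162.5250 / 6 = 27.0875
Σ(R_m − R̄_m)² = 145.0150  ⇒  Var(R_m) = 145.0150 / 6 = 24.1692
β = Cov / Var(R_m) = 27.0875 / 24.1692 = 1.1207
MRP = 7.8% − 4.3% = 3.50%
E(R) = R_f + β × MRP = 4.3% + 1.1207 × 3.5% = 8.22%

8.22%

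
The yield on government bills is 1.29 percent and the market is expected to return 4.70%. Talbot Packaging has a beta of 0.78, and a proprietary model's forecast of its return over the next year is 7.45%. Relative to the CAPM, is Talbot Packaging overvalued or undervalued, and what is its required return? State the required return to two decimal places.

MRP = 4.70% − 1.29% = 3.41%
Required return = R_f + β·MRP = 1.29% + 0.78 × 3.41% = 3.95%
Forecast 7.45% > required 3.95% → the stock plots above the SML → undervalued.

Undervalued; required return 3.95%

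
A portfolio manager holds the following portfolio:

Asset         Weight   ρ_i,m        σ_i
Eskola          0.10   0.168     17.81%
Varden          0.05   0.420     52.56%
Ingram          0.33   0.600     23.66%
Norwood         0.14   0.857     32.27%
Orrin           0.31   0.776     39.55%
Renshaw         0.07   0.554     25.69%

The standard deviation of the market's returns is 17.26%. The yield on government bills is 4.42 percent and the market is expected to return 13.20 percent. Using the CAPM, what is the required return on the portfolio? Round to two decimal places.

14.83%

β_Eskola = 0.168 × 17.81% / 17.26% = 0.1734
β_Varden = 0.420 × 52.56% / 17.26% = 1.2790
β_Ingram = 0.600 × 23.66% / 17.26% = 0.8225
β_Norwood = 0.857 × 32.27% / 17.26% = 1.6023
β_Orrin = 0.776 × 39.55% / 17.26% = 1.7781
β_Renshaw = 0.554 × 25.69% / 17.26% = 0.8246
β_P = Σ w_i β_i = 0.10×0.1734 + 0.05×1.2790 + 0.33×0.8225 + 0.14×1.6023 + 0.31×1.7781 + 0.07×0.8246 = 1.1860
MRP = 13.20% − 4.42% = 8.78%
E(R_P) = R_f + β_P × MRP = 4.42% + 1.1860 × 8.78% = 14.83%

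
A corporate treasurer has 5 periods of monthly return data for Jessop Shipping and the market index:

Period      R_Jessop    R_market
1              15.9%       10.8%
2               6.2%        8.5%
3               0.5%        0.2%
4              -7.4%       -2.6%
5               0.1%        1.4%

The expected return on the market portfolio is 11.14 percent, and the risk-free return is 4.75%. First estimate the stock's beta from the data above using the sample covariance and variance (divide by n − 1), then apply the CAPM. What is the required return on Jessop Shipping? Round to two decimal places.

Mean R_i = (15.9 + 6.2 + 0.5 − 7.4 + 0.1) / 5 = 3.0600%
Mean R_m = (10.8 + 8.5 + 0.2 − 2.6 + 1.4) / 5 = 3.6600%
Σ(R_i − R̄_i)(R_m − R̄_m) = 187.9020  ⇒  Cov = 187.9020 / 4 = 46.9755
Σ(R_m − R̄_m)² = 130.6720  ⇒  Var(R_m) = 130.6720 / 4 = 32.6680
β = Cov / Var(R_m) = 46.9755 / 32.6680 = 1.4380
MRP = 11.14% − 4.75% = 6.39%
E(R) = R_f + β × MRP = 4.75% + 1.4380 × 6.39% = 13.94%

13.94%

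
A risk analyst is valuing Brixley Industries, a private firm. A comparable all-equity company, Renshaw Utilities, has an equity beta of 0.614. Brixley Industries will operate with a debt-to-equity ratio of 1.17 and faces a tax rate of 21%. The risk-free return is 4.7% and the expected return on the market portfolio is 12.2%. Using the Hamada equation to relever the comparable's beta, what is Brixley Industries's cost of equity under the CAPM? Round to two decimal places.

13.56%

β_L = β_U × [1 + (1 − t)(D/E)] = 0.614 × [1 + (1 − 0.21) × 1.17]
    = 0.614 × [1 + 0.79 × 1.17] = 0.614 × 1.9243 = 1.1815
MRP = 12.2% − 4.7% = 7.50%
E(R) = R_f + β_L × MRP = 4.7% + 1.1815 × 7.5% = 13.56%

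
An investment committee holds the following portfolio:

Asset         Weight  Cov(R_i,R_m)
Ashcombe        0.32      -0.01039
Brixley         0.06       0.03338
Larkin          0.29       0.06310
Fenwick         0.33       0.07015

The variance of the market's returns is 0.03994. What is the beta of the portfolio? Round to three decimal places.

β_Ashcombe = -0.01039 / 0.03994 = -0.2601
β_Brixley = 0.03338 / 0.03994 = 0.8358
β_Larkin = 0.06310 / 0.03994 = 1.5799
β_Fenwick = 0.07015 / 0.03994 = 1.7564
β_P = Σ w_i β_i = 0.32×-0.2601 + 0.06×0.8358 + 0.29×1.5799 + 0.33×1.7564 = 1.0047

1.005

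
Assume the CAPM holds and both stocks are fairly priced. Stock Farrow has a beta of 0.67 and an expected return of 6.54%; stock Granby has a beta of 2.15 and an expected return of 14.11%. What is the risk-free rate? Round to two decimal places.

3.11%

Both satisfy E(R) = R_f + β·MRP, so the slope of the SML is
MRP = (14.11% − 6.54%) / (2.15 − 0.67) = 7.57% / 1.48 = 5.1149%
R_f = E(R_Farrow) − β_Farrow·MRP = 6.54% − 0.67 × 5.1149% = 3.1130%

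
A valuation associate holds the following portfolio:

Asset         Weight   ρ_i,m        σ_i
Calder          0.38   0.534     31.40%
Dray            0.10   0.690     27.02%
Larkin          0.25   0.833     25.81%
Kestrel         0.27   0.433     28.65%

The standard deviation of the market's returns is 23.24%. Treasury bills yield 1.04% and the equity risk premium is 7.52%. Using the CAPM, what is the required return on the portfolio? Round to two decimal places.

6.53%

β_Calder = 0.534 × 31.40% / 23.24% = 0.7215
β_Dray = 0.690 × 27.02% / 23.24% = 0.8022
β_Larkin = 0.833 × 25.81% / 23.24% = 0.9251
β_Kestrel = 0.433 × 28.65% / 23.24% = 0.5338
β_P = Σ w_i β_i = 0.38×0.7215 + 0.10×0.8022 + 0.25×0.9251 + 0.27×0.5338 = 0.7298
E(R_P) = R_f + β_P × MRP = 1.04% + 0.7298 × 7.52% = 6.53%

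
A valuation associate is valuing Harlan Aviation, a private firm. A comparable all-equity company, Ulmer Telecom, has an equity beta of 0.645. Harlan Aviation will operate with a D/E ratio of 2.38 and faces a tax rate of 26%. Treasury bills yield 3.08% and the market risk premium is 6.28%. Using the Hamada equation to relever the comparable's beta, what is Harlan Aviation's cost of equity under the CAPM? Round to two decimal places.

β_L = β_U × [1 + (1 − t)(D/E)] = 0.645 × [1 + (1 − 0.26) × 2.38]
    = 0.645 × [1 + 0.74 × 2.38] = 0.645 × 2.7612 = 1.7810
E(R) = R_f + β_L × MRP = 3.08% + 1.7810 × 6.28% = 14.26%

14.26%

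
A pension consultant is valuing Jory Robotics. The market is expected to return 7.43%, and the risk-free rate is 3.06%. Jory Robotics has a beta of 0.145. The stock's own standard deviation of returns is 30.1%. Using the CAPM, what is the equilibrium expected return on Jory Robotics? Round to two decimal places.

3.69%

Market risk premium = E(R_m) − R_f = 7.43% − 3.06% = 4.37%
E(R) = R_f + β × MRP = 3.06% + 0.145 × 4.37% = 3.69%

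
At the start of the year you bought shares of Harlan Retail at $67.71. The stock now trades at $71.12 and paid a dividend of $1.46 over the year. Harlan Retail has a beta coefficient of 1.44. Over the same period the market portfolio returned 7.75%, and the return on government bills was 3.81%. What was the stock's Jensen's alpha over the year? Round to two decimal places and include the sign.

Realised HPR = (P1 + D1 − P0) / P0 = (71.12 + 1.46 − 67.71) / 67.71 = 4.87 / 67.71 = 7.1924%
MRP = 7.75% − 3.81% = 3.94%
CAPM required = R_f + β·MRP = 3.81% + 1.44 × 3.94% = 9.4836%
α = realised − required = 7.1924% − 9.4836% = -2.29%

-2.29%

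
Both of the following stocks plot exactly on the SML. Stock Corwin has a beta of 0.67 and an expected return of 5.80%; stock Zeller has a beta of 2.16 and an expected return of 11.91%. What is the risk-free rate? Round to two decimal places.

3.05%

Both satisfy E(R) = R_f + β·MRP, so the slope of the SML is
MRP = (11.91% − 5.80%) / (2.16 − 0.67) = 6.11% / 1.49 = 4.1007%
R_f = E(R_Corwin) − β_Corwin·MRP = 5.80% − 0.67 × 4.1007% = 3.0525%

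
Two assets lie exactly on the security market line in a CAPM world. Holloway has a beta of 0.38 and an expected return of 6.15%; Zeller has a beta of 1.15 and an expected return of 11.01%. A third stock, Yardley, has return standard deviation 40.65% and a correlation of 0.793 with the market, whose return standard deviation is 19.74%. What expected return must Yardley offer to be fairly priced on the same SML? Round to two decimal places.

MRP = (11.01% − 6.15%) / (1.15 − 0.38) = 6.3117%
R_f = 6.15% − 0.38 × 6.3117% = 3.7516%
β_Yardley = ρ·σ_i/σ_m = 0.793 × 40.65 / 19.74 = 1.6330
E(R_Yardley) = R_f + β × MRP = 3.7516% + 1.6330 × 6.3117% = 14.06%

14.06%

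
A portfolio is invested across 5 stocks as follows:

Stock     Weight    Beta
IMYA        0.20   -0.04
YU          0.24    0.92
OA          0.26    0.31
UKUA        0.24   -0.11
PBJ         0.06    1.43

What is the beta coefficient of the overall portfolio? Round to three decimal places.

0.353

β_P = Σ w_i β_i = 0.20×-0.04 + 0.24×0.92 + 0.26×0.31 + 0.24×-0.11 + 0.06×1.43 = 0.3528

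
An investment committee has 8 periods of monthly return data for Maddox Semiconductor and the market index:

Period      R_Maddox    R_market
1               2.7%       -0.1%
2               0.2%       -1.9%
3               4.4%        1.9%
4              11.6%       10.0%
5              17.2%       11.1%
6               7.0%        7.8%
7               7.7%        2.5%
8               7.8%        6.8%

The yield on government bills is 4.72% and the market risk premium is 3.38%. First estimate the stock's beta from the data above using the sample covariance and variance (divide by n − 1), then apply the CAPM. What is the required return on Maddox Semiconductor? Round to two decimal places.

8.10%

Mean R_i = (2.7 + 0.2 + 4.4 + 11.6 + 17.2 + 7.0 + 7.7 + 7.8) / 8 = 7.3250%
Mean R_m = (-0.1 − 1.9 + 1.9 + 10.0 + 11.1 + 7.8 + 2.5 + 6.8) / 8 = 4.7625%
Σ(R_i − R̄_i)(R_m − R̄_m) = 162.4375  ⇒  Cov = 162.4375 / 7 = 23.2054
Σ(R_m − R̄_m)² = 162.3188  ⇒  Var(R_m) = 162.3188 / 7 = 23.1884
β = Cov / Var(R_m) = 23.2054 / 23.1884 = 1.0007
E(R) = R_f + β × MRP = 4.72% + 1.0007 × 3.38% = 8.10%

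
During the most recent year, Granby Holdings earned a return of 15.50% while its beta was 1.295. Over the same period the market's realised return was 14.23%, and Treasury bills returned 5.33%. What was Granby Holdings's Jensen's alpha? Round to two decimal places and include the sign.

Market excess return = 14.23% − 5.33% = 8.90%
CAPM benchmark = R_f + β(R_m − R_f) = 5.33% + 1.295 × 8.90% = 16.85550%
α = actual − benchmark = 15.50% − 16.85550% = -1.36%

-1.36%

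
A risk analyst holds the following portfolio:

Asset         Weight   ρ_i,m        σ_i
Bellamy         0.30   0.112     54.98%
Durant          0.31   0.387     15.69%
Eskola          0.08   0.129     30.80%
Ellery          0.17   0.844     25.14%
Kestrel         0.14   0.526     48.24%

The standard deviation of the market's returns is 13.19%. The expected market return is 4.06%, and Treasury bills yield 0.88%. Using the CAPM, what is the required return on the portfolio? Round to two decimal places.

3.58%

β_Bellamy = 0.112 × 54.98% / 13.19% = 0.4669
β_Durant = 0.387 × 15.69% / 13.19% = 0.4604
β_Eskola = 0.129 × 30.80% / 13.19% = 0.3012
β_Ellery = 0.844 × 25.14% / 13.19% = 1.6087
β_Kestrel = 0.526 × 48.24% / 13.19% = 1.9237
β_P = Σ w_i β_i = 0.30×0.4669 + 0.31×0.4604 + 0.08×0.3012 + 0.17×1.6087 + 0.14×1.9237 = 0.8497
MRP = 4.06% − 0.88% = 3.18%
E(R_P) = R_f + β_P × MRP = 0.88% + 0.8497 × 3.18% = 3.58%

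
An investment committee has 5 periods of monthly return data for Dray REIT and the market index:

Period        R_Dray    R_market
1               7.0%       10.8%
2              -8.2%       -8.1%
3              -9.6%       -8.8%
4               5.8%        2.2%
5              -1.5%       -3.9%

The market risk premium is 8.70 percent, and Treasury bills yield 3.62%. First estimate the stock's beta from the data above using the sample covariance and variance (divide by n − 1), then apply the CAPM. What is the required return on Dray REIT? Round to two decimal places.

Mean R_i = (7.0 − 8.2 − 9.6 + 5.8 − 1.5) / 5 = -1.3000%
Mean R_m = (10.8 − 8.1 − 8.8 + 2.2 − 3.9) / 5 = -1.5600%
Σ(R_i − R̄_i)(R_m − R̄_m) = 234.9700  ⇒  Cov = 234.9700 / 4 = 58.7425
Σ(R_m − R̄_m)² = 267.5720  ⇒  Var(R_m) = 267.5720 / 4 = 66.8930
β = Cov / Var(R_m) = 58.7425 / 66.8930 = 0.8782
E(R) = R_f + β × MRP = 3.62% + 0.8782 × 8.70% = 11.26%

11.26%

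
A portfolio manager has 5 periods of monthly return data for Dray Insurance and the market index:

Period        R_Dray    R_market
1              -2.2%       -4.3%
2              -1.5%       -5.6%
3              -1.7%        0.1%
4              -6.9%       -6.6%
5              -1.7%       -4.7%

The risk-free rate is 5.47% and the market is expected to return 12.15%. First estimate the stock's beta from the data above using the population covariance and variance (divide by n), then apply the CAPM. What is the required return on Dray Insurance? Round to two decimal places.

Mean R_i = (-2.2 − 1.5 − 1.7 − 6.9 − 1.7) / 5 = -2.8000%
Mean R_m = (-4.3 − 5.6 + 0.1 − 6.6 − 4.7) / 5 = -4.2200%
Σ(R_i − R̄_i)(R_m − R̄_m) = 12.1400  ⇒  Cov = 12.1400 / 5 = 2.4280
Σ(R_m − R̄_m)² = 26.4680  ⇒  Var(R_m) = 26.4680 / 5 = 5.2936
β = Cov / Var(R_m) = 2.4280 / 5.2936 = 0.4587
MRP = 12.15% − 5.47% = 6.68%
E(R) = R_f + β × MRP = 5.47% + 0.4587 × 6.68% = 8.53%

8.53%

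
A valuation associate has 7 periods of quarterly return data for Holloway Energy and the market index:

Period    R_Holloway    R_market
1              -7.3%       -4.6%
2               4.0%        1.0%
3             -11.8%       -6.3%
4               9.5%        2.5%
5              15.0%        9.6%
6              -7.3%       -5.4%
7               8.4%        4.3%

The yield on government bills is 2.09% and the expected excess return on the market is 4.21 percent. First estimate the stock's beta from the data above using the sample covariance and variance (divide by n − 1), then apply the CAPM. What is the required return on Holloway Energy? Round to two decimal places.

9.26%

Mean R_i = (-7.3 + 4.0 − 11.8 + 9.5 + 15.0 − 7.3 + 8.4) / 7 = 1.5000%
Mean R_m = (-4.6 + 1.0 − 6.3 + 2.5 + 9.6 − 5.4 + 4.3) / 7 = 0.1571%
Σ(R_i − R̄_i)(R_m − R̄_m) = 353.5600  ⇒  Cov = 353.5600 / 6 = 58.9267
Σ(R_m − R̄_m)² = 207.7371  ⇒  Var(R_m) = 207.7371 / 6 = 34.6229
β = Cov / Var(R_m) = 58.9267 / 34.6229 = 1.7020
E(R) = R_f + β × MRP = 2.09% + 1.7020 × 4.21% = 9.26%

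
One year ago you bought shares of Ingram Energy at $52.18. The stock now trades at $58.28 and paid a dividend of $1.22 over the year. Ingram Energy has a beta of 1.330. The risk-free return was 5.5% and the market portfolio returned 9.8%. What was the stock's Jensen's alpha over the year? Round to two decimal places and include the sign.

Realised HPR = (P1 + D1 − P0) / P0 = (58.28 + 1.22 − 52.18) / 52.18 = 7.32 / 52.18 = 14.0284%
MRP = 9.8% − 5.5% = 4.30%
CAPM required = R_f + β·MRP = 5.5% + 1.330 × 4.3% = 11.2190%
α = realised − required = 14.0284% − 11.2190% = +2.81%

+2.81%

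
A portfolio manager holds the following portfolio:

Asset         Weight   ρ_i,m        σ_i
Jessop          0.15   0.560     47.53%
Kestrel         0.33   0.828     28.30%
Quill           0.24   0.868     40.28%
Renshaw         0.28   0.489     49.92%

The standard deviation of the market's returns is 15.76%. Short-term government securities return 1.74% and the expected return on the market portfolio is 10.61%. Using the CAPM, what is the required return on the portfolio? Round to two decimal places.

16.91%

β_Jessop = 0.560 × 47.53% / 15.76% = 1.6889
β_Kestrel = 0.828 × 28.30% / 15.76% = 1.4868
β_Quill = 0.868 × 40.28% / 15.76% = 2.2185
β_Renshaw = 0.489 × 49.92% / 15.76% = 1.5489
β_P = Σ w_i β_i = 0.15×1.6889 + 0.33×1.4868 + 0.24×2.2185 + 0.28×1.5489 = 1.7101
MRP = 10.61% − 1.74% = 8.87%
E(R_P) = R_f + β_P × MRP = 1.74% + 1.7101 × 8.87% = 16.91%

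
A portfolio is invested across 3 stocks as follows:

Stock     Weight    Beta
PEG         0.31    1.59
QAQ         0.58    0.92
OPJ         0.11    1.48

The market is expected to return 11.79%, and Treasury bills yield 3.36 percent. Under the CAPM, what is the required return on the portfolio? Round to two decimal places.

13.39%

β_P = Σ w_i β_i = 0.31×1.59 + 0.58×0.92 + 0.11×1.48 = 1.1893
MRP = 11.79% − 3.36% = 8.43%
E(R_P) = R_f + β_P × MRP = 3.36% + 1.1893 × 8.43% = 13.39%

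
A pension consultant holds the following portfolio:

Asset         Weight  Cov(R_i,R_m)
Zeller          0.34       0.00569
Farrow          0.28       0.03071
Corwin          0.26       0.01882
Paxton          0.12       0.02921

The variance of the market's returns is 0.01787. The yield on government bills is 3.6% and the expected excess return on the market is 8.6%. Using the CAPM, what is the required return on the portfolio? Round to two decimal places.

β_Zeller = 0.00569 / 0.01787 = 0.3184
β_Farrow = 0.03071 / 0.01787 = 1.7185
β_Corwin = 0.01882 / 0.01787 = 1.0532
β_Paxton = 0.02921 / 0.01787 = 1.6346
β_P = Σ w_i β_i = 0.34×0.3184 + 0.28×1.7185 + 0.26×1.0532 + 0.12×1.6346 = 1.0594
E(R_P) = R_f + β_P × MRP = 3.6% + 1.0594 × 8.6% = 12.71%

12.71%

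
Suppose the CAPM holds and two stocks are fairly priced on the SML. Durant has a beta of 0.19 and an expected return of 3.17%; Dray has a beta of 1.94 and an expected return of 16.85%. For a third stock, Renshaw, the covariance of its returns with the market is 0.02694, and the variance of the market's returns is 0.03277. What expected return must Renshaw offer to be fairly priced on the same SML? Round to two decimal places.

MRP = (16.85% − 3.17%) / (1.94 − 0.19) = 7.8171%
R_f = 3.17% − 0.19 × 7.8171% = 1.6848%
β_Renshaw = Cov / Var(R_m) = 0.02694 / 0.03277 = 0.8221
E(R_Renshaw) = R_f + β × MRP = 1.6848% + 0.8221 × 7.8171% = 8.11%

8.11%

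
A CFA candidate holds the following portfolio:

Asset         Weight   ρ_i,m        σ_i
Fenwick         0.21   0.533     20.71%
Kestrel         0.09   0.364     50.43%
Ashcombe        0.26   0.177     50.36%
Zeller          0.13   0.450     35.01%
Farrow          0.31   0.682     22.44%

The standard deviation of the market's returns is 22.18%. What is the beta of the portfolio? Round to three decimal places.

β_Fenwick = 0.533 × 20.71% / 22.18% = 0.4977
β_Kestrel = 0.364 × 50.43% / 22.18% = 0.8276
β_Ashcombe = 0.177 × 50.36% / 22.18% = 0.4019
β_Zeller = 0.450 × 35.01% / 22.18% = 0.7103
β_Farrow = 0.682 × 22.44% / 22.18% = 0.6900
β_P = Σ w_i β_i = 0.21×0.4977 + 0.09×0.8276 + 0.26×0.4019 + 0.13×0.7103 + 0.31×0.6900 = 0.5897

0.590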